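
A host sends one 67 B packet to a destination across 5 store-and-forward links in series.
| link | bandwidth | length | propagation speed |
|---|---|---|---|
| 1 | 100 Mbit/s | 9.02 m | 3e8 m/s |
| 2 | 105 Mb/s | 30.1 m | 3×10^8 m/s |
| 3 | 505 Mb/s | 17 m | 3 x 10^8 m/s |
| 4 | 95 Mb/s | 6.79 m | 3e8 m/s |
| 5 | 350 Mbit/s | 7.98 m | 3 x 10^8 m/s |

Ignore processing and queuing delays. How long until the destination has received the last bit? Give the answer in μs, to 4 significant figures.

L = 67 × 8 = 536 bits.
Transmission delays (L/R per hop): 5.36, 5.10476, 1.06139, 5.64211, 1.53143 μs; sum = 18.6997 μs.
Propagation delays (d/s per hop): 0.0300667, 0.100333, 0.0566667, 0.0226333, 0.0266 μs; sum = 0.2363 μs.
End-to-end = 18.94 μs.

18.94 μs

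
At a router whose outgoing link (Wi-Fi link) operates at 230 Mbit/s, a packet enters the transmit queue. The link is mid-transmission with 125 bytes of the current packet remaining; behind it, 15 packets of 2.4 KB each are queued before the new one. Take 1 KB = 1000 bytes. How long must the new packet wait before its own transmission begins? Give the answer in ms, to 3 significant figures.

1.26 ms

Each queued packet: L/R = 19200/230000000 = 0.0834783 ms.
15 queued → 1.25217 ms.
Plus remaining 1000 bits of current packet: 0.00434783 ms.
Queuing delay = 1.26 ms.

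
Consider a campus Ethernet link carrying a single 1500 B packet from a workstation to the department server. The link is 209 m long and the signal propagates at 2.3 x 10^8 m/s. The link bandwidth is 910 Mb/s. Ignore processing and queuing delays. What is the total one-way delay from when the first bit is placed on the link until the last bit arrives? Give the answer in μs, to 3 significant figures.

14.1 μs

L = 1500 × 8 = 12000 bits.
Transmission delay = L/R = 12000 / 910000000 = 13.1868 μs.
Propagation delay = d/s = 209 m / 2.3e+08 m/s = 0.908696 μs.
Total = 14.1 μs.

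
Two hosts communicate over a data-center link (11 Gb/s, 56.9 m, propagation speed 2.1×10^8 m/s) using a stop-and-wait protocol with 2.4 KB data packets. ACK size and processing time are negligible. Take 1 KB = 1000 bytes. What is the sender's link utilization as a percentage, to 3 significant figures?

t_tx = L/R = 19200/11000000000 = 1.74545e-06 s.
t_prop = 56.9/210000000 = 2.70952e-07 s; RTT = 5.41905e-07 s.
Cycle = t_tx + RTT = 2.28736e-06 s.
Utilization = t_tx / cycle = 1.74545e-06/2.28736e-06 = 76.3 %.

76.3 %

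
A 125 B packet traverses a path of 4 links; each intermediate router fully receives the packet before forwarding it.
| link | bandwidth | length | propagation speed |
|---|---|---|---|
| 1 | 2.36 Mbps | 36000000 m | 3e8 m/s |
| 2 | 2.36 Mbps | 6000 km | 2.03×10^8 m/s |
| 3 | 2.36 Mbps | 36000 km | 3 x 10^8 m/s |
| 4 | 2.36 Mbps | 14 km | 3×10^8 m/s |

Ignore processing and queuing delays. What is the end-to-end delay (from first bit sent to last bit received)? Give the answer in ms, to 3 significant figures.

L = 125 × 8 = 1000 bits.
Transmission delay per hop = L/R = 1000/2360000 = 0.423729 ms; 4 hops → 1.69492 ms.
Propagation delays (d/s per hop): 120, 29.5567, 120, 0.0466667 ms; sum = 269.603 ms.
End-to-end = 271 ms.

271 ms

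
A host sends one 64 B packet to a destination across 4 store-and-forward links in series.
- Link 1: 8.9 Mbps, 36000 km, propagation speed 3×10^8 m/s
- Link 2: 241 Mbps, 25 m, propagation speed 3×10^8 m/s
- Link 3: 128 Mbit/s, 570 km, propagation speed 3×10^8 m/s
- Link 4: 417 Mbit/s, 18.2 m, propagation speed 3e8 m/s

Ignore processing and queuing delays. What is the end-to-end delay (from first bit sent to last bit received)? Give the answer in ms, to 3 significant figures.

L = 64 × 8 = 512 bits.
Transmission delays (L/R per hop): 0.0575281, 0.00212448, 0.004, 0.00122782 ms; sum = 0.0648804 ms.
Propagation delays (d/s per hop): 120, 8.33333e-05, 1.9, 6.06667e-05 ms; sum = 121.9 ms.
End-to-end = 122 ms.

122 ms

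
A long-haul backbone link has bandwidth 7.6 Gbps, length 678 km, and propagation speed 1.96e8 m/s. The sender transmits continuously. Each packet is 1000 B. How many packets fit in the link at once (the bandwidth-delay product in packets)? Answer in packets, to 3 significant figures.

Propagation delay = 678000 / 196000000 = 0.00345918 s.
BDP = R × t_prop = 7600000000 × 0.00345918 = 26289800 bits.
In packets of 8000 bits: 3290 packets.

3290 packets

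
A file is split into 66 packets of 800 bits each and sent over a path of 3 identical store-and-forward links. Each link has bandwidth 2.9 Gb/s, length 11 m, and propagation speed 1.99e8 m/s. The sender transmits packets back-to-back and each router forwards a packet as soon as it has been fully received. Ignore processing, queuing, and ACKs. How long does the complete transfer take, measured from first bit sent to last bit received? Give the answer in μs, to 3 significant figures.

Per-hop transmission t_tx = L/R = 800/2900000000 = 0.275862 μs.
Per-hop propagation t_prop = 11/199000000 = 0.0552764 μs.
Pipeline fill: first packet needs 3·t_tx to clear all hops; remaining 65 packets each add one t_tx.
Total = (3+66-1)·t_tx + 3·t_prop = 68·0.275862 + 3·0.0552764 = 18.9 μs.

18.9 μs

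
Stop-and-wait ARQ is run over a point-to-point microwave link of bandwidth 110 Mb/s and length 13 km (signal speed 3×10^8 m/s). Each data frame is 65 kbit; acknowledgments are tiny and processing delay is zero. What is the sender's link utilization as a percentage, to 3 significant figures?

87.2 %

t_tx = L/R = 65000/110000000 = 0.000590909 s.
t_prop = 13000/300000000 = 4.33333e-05 s; RTT = 8.66667e-05 s.
Cycle = t_tx + RTT = 0.000677576 s.
Utilization = t_tx / cycle = 0.000590909/0.000677576 = 87.2 %.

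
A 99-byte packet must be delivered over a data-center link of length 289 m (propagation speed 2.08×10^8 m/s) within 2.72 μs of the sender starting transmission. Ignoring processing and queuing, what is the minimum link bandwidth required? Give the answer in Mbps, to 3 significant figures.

595 Mbps

L = 792 bits.
Propagation delay = 289 / 208000000 = 1.38942 μs.
Transmission budget = 2.72 − 1.38942 = 1.33058 μs.
R ≥ L / t_tx = 792 bits / 1.33058e-06 s = 595 Mbps.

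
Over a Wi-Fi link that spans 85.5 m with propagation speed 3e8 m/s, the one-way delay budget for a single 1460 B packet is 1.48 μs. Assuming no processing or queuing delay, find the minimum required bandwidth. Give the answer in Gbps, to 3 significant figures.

9.77 Gbps

L = 11680 bits.
Propagation delay = 85.5 / 300000000 = 0.285 μs.
Transmission budget = 1.48 − 0.285 = 1.195 μs.
R ≥ L / t_tx = 11680 bits / 1.195e-06 s = 9.77 Gbps.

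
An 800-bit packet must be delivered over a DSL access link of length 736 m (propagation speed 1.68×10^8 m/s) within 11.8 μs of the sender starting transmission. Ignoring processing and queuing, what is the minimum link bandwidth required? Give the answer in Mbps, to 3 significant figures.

Propagation delay = 736 / 168000000 = 4.38095 μs.
Transmission budget = 11.8 − 4.38095 = 7.41905 μs.
R ≥ L / t_tx = 800 bits / 7.41905e-06 s = 108 Mbps.

108 Mbps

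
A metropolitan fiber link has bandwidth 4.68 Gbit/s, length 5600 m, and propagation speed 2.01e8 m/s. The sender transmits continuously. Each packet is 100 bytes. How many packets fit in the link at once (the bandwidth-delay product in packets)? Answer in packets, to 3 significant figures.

163 packets

Propagation delay = 5600 / 2.01e+08 = 2.78607e-05 s.
BDP = R × t_prop = 4680000000 × 2.78607e-05 = 130388 bits.
In packets of 800 bits: 163 packets.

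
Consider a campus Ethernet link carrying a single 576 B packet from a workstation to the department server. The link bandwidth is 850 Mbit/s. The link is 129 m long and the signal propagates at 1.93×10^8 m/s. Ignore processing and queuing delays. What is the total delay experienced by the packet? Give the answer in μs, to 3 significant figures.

L = 576 × 8 = 4608 bits.
Transmission delay = L/R = 4608 / 850000000 = 5.42118 μs.
Propagation delay = d/s = 129 m / 193000000 m/s = 0.668394 μs.
Total = 6.09 μs.

6.09 μs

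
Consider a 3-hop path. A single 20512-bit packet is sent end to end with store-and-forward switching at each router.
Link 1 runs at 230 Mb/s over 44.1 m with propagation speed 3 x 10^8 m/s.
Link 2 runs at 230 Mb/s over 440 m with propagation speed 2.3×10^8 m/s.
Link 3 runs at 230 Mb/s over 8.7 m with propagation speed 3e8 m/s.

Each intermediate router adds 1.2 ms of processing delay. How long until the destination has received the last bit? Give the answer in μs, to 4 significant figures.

Transmission delay per hop = L/R = 20512/230000000 = 89.1826 μs; 3 hops → 267.548 μs.
Propagation delays (d/s per hop): 0.147, 1.91304, 0.029 μs; sum = 2.08904 μs.
Processing at 2 router(s): 2 × 1.2 ms = 2400 μs.
End-to-end = 2670 μs.

2670 μs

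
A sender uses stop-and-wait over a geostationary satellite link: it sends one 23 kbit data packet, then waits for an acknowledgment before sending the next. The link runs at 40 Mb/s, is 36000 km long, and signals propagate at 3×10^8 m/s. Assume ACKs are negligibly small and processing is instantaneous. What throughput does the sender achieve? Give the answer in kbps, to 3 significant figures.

95.6 kbps

t_tx = L/R = 23000/40000000 = 0.000575 s.
t_prop = 36000000/300000000 = 0.12 s; RTT = 0.24 s.
Cycle = t_tx + RTT = 0.240575 s.
Throughput = L / cycle = 23000 / 0.240575 = 95.6 kbps.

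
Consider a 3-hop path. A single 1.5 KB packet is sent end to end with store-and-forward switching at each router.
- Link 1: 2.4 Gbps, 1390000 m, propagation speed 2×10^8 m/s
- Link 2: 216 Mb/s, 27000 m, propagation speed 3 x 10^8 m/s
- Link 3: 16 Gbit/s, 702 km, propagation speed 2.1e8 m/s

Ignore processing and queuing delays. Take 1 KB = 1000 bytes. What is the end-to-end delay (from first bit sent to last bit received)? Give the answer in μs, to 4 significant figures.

L = 12000 bits.
Transmission delays (L/R per hop): 5, 55.5556, 0.75 μs; sum = 61.3056 μs.
Propagation delays (d/s per hop): 6950, 90, 3342.86 μs; sum = 10382.9 μs.
End-to-end = 10440 μs.

10440 μs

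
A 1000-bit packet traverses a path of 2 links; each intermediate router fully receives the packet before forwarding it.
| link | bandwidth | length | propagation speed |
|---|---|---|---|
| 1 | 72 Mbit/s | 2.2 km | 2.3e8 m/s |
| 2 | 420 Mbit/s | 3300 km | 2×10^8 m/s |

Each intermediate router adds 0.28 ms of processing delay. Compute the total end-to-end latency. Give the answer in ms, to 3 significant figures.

Transmission delays (L/R per hop): 0.0138889, 0.00238095 ms; sum = 0.0162698 ms.
Propagation delays (d/s per hop): 0.00956522, 16.5 ms; sum = 16.5096 ms.
Processing at 1 router(s): 1 × 0.28 ms = 0.28 ms.
End-to-end = 16.8 ms.

16.8 ms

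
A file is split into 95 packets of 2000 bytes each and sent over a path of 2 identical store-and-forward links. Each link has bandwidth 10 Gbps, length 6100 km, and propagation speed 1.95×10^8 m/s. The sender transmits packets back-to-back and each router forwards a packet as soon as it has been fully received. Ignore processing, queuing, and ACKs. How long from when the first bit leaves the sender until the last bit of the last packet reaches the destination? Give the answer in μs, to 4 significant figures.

62720 μs

Per-hop transmission t_tx = L/R = 16000/10000000000 = 1.6 μs.
Per-hop propagation t_prop = 6100000/195000000 = 31282.1 μs.
Pipeline fill: first packet needs 2·t_tx to clear all hops; remaining 94 packets each add one t_tx.
Total = (2+95-1)·t_tx + 2·t_prop = 96·1.6 + 2·31282.1 = 62720 μs.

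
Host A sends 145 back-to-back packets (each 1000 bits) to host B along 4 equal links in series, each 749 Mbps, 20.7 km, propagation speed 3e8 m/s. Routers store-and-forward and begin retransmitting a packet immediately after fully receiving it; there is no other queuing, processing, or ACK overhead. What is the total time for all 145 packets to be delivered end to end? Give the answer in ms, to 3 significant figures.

0.474 ms

Per-hop transmission t_tx = L/R = 1000/749000000 = 0.00133511 ms.
Per-hop propagation t_prop = 20700/300000000 = 0.069 ms.
Pipeline fill: first packet needs 4·t_tx to clear all hops; remaining 144 packets each add one t_tx.
Total = (4+145-1)·t_tx + 4·t_prop = 148·0.00133511 + 4·0.069 = 0.474 ms.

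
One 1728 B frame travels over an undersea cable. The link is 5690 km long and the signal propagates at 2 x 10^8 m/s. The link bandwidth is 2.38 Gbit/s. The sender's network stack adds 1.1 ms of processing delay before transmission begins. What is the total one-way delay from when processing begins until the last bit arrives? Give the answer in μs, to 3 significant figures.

29600 μs

L = 1728 × 8 = 13824 bits.
Transmission delay = L/R = 13824 / 2380000000 = 5.8084 μs.
Propagation delay = d/s = 5690000 m / 200000000 m/s = 28450 μs.
Plus processing delay 1.1 ms = 1100 μs.
Total = 29600 μs.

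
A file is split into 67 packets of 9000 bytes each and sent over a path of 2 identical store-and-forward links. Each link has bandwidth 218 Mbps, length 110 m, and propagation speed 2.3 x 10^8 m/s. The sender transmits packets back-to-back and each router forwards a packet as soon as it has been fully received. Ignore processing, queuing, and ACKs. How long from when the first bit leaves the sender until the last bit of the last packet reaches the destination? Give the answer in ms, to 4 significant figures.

22.46 ms

Per-hop transmission t_tx = L/R = 72000/218000000 = 0.330275 ms.
Per-hop propagation t_prop = 110/2.3e+08 = 0.000478261 ms.
Pipeline fill: first packet needs 2·t_tx to clear all hops; remaining 66 packets each add one t_tx.
Total = (2+67-1)·t_tx + 2·t_prop = 68·0.330275 + 2·0.000478261 = 22.46 ms.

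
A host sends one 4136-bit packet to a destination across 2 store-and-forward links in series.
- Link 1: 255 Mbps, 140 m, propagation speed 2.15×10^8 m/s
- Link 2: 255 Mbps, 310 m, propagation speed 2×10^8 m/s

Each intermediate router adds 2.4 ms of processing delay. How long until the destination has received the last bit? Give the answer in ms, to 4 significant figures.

Transmission delay per hop = L/R = 4136/255000000 = 0.0162196 ms; 2 hops → 0.0324392 ms.
Propagation delays (d/s per hop): 0.000651163, 0.00155 ms; sum = 0.00220116 ms.
Processing at 1 router(s): 1 × 2.4 ms = 2.4 ms.
End-to-end = 2.435 ms.

2.435 ms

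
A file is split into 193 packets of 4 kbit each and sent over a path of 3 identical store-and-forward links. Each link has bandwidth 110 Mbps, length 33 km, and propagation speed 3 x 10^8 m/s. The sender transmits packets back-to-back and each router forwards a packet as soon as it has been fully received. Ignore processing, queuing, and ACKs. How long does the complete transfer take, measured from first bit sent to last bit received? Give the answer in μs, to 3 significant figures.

Per-hop transmission t_tx = L/R = 4000/110000000 = 36.3636 μs.
Per-hop propagation t_prop = 33000/300000000 = 110 μs.
Pipeline fill: first packet needs 3·t_tx to clear all hops; remaining 192 packets each add one t_tx.
Total = (3+193-1)·t_tx + 3·t_prop = 195·36.3636 + 3·110 = 7420 μs.

7420 μs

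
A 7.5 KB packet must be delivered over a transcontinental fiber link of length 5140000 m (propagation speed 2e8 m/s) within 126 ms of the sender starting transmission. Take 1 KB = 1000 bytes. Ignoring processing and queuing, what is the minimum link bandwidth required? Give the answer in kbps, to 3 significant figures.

L = 60000 bits.
Propagation delay = 5140000 / 200000000 = 25.7 ms.
Transmission budget = 126 − 25.7 = 100.3 ms.
R ≥ L / t_tx = 60000 bits / 0.1003 s = 598 kbps.

598 kbps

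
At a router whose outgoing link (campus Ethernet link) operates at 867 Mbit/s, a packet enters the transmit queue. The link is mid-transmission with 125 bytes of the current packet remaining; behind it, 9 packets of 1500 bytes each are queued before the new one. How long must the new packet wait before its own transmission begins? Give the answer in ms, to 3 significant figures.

Each queued packet: L/R = 12000/867000000 = 0.0138408 ms.
9 queued → 0.124567 ms.
Plus remaining 1000 bits of current packet: 0.0011534 ms.
Queuing delay = 0.126 ms.

0.126 ms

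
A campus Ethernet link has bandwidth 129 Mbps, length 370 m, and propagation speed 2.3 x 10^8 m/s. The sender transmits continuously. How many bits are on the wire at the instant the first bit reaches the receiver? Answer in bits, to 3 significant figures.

208 bits

Propagation delay = 370 / 2.3e+08 = 1.6087e-06 s.
BDP = R × t_prop = 129000000 × 1.6087e-06 = 207.522 bits.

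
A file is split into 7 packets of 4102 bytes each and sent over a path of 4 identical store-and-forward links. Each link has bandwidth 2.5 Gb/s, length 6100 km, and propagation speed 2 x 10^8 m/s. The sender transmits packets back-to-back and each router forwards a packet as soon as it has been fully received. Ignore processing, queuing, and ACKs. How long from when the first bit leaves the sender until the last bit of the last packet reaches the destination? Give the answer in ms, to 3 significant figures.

122 ms

Per-hop transmission t_tx = L/R = 32816/2500000000 = 0.0131264 ms.
Per-hop propagation t_prop = 6100000/200000000 = 30.5 ms.
Pipeline fill: first packet needs 4·t_tx to clear all hops; remaining 6 packets each add one t_tx.
Total = (4+7-1)·t_tx + 4·t_prop = 10·0.0131264 + 4·30.5 = 122 ms.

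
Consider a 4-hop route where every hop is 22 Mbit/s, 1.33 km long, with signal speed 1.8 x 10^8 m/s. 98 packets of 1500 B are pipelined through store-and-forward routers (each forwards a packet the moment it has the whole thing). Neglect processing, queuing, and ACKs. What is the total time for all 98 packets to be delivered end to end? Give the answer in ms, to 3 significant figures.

Per-hop transmission t_tx = L/R = 12000/22000000 = 0.545455 ms.
Per-hop propagation t_prop = 1330/180000000 = 0.00738889 ms.
Pipeline fill: first packet needs 4·t_tx to clear all hops; remaining 97 packets each add one t_tx.
Total = (4+98-1)·t_tx + 4·t_prop = 101·0.545455 + 4·0.00738889 = 55.1 ms.

55.1 ms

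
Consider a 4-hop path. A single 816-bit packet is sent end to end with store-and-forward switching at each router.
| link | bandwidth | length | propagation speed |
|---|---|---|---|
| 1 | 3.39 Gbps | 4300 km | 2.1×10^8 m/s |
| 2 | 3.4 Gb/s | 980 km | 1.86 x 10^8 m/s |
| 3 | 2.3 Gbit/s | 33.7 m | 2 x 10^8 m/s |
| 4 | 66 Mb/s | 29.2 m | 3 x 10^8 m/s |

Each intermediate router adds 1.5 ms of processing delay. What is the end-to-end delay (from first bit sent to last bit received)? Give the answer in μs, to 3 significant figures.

30300 μs

Transmission delays (L/R per hop): 0.240708, 0.24, 0.354783, 12.3636 μs; sum = 13.1991 μs.
Propagation delays (d/s per hop): 20476.2, 5268.82, 0.1685, 0.0973333 μs; sum = 25745.3 μs.
Processing at 3 router(s): 3 × 1.5 ms = 4500 μs.
End-to-end = 30300 μs.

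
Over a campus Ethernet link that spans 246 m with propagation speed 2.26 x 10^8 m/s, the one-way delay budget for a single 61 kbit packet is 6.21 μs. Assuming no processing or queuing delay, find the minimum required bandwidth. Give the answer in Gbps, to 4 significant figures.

Propagation delay = 246 / 2.26e+08 = 1.0885 μs.
Transmission budget = 6.21 − 1.0885 = 5.1215 μs.
R ≥ L / t_tx = 61000 bits / 5.1215e-06 s = 11.91 Gbps.

11.91 Gbps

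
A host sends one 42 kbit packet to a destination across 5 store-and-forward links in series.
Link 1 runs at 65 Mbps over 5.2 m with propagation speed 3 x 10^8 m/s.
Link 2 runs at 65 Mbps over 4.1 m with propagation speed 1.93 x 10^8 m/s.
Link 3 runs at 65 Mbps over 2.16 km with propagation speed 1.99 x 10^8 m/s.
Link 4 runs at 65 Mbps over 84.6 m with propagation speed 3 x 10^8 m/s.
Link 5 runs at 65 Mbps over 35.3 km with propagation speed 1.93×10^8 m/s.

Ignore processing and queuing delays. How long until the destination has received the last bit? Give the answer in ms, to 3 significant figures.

L = 42000 bits.
Transmission delay per hop = L/R = 42000/65000000 = 0.646154 ms; 5 hops → 3.23077 ms.
Propagation delays (d/s per hop): 1.73333e-05, 2.12435e-05, 0.0108543, 0.000282, 0.182902 ms; sum = 0.194076 ms.
End-to-end = 3.42 ms.

3.42 ms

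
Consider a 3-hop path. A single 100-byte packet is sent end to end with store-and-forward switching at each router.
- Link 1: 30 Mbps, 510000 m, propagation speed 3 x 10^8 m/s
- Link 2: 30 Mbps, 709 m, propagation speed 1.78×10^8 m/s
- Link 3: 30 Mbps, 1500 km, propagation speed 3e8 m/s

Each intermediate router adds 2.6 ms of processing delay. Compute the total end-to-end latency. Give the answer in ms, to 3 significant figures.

L = 100 × 8 = 800 bits.
Transmission delay per hop = L/R = 800/30000000 = 0.0266667 ms; 3 hops → 0.08 ms.
Propagation delays (d/s per hop): 1.7, 0.00398315, 5 ms; sum = 6.70398 ms.
Processing at 2 router(s): 2 × 2.6 ms = 5.2 ms.
End-to-end = 12.0 ms.

12.0 ms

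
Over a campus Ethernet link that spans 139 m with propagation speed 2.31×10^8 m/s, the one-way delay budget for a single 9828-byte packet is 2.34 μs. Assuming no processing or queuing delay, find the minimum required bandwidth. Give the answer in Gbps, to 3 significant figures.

45.2 Gbps

L = 78624 bits.
Propagation delay = 139 / 231000000 = 0.601732 μs.
Transmission budget = 2.34 − 0.601732 = 1.73827 μs.
R ≥ L / t_tx = 78624 bits / 1.73827e-06 s = 45.2 Gbps.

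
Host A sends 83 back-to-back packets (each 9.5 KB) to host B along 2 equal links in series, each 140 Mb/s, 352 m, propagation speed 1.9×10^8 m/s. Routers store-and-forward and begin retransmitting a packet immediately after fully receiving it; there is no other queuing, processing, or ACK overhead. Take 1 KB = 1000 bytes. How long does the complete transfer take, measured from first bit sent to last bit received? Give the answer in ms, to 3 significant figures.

45.6 ms

Per-hop transmission t_tx = L/R = 76000/140000000 = 0.542857 ms.
Per-hop propagation t_prop = 352/190000000 = 0.00185263 ms.
Pipeline fill: first packet needs 2·t_tx to clear all hops; remaining 82 packets each add one t_tx.
Total = (2+83-1)·t_tx + 2·t_prop = 84·0.542857 + 2·0.00185263 = 45.6 ms.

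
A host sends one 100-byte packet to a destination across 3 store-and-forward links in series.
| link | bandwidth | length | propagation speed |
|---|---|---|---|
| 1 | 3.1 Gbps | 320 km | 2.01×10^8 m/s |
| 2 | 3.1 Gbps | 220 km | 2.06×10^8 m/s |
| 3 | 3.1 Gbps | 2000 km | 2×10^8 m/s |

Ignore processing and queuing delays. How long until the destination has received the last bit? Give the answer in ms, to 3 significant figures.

L = 100 × 8 = 800 bits.
Transmission delay per hop = L/R = 800/3100000000 = 0.000258065 ms; 3 hops → 0.000774194 ms.
Propagation delays (d/s per hop): 1.59204, 1.06796, 10 ms; sum = 12.66 ms.
End-to-end = 12.7 ms.

12.7 ms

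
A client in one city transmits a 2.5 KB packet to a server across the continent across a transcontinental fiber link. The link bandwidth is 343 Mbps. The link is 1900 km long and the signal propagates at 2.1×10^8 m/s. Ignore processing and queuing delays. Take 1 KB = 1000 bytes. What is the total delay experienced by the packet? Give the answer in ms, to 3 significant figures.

9.11 ms

L = 20000 bits.
Transmission delay = L/R = 20000 / 343000000 = 0.058309 ms.
Propagation delay = d/s = 1900000 m / 210000000 m/s = 9.04762 ms.
Total = 9.11 ms.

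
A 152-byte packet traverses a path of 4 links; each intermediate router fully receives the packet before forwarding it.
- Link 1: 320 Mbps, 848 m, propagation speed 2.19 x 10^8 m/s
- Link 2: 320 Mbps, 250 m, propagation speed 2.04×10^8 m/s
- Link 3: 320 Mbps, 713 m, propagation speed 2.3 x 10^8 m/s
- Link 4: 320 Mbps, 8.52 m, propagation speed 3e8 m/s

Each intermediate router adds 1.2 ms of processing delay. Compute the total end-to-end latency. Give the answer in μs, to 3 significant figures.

3620 μs

L = 152 × 8 = 1216 bits.
Transmission delay per hop = L/R = 1216/320000000 = 3.8 μs; 4 hops → 15.2 μs.
Propagation delays (d/s per hop): 3.87215, 1.22549, 3.1, 0.0284 μs; sum = 8.22604 μs.
Processing at 3 router(s): 3 × 1.2 ms = 3600 μs.
End-to-end = 3620 μs.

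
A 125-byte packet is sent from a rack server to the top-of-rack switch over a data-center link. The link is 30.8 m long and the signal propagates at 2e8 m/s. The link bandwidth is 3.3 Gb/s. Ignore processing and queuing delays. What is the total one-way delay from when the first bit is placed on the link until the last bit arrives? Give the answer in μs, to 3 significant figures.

L = 125 × 8 = 1000 bits.
Transmission delay = L/R = 1000 / 3300000000 = 0.30303 μs.
Propagation delay = d/s = 30.8 m / 200000000 m/s = 0.154 μs.
Total = 0.457 μs.

0.457 μs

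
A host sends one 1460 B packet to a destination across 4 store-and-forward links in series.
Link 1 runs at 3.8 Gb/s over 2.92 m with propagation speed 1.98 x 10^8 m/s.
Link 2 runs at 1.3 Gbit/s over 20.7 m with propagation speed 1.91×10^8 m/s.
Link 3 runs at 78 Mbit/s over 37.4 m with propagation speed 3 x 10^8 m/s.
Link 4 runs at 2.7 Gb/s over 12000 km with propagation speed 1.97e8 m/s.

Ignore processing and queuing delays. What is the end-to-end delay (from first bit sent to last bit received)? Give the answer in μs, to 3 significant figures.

61100 μs

L = 1460 × 8 = 11680 bits.
Transmission delays (L/R per hop): 3.07368, 8.98462, 149.744, 4.32593 μs; sum = 166.128 μs.
Propagation delays (d/s per hop): 0.0147475, 0.108377, 0.124667, 60913.7 μs; sum = 60914 μs.
End-to-end = 61100 μs.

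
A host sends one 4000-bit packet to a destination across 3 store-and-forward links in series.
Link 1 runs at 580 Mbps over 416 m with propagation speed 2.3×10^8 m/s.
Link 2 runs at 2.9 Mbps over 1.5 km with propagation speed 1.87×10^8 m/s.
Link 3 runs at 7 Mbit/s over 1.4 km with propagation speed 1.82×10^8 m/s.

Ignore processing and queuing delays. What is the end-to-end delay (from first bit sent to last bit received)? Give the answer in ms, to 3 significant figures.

Transmission delays (L/R per hop): 0.00689655, 1.37931, 0.571429 ms; sum = 1.95764 ms.
Propagation delays (d/s per hop): 0.0018087, 0.00802139, 0.00769231 ms; sum = 0.0175224 ms.
End-to-end = 1.98 ms.

1.98 ms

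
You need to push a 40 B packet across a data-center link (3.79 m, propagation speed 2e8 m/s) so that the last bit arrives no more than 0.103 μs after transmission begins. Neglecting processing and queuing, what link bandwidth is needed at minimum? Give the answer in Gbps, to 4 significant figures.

3.807 Gbps

L = 320 bits.
Propagation delay = 3.79 / 200000000 = 0.01895 μs.
Transmission budget = 0.103 − 0.01895 = 0.08405 μs.
R ≥ L / t_tx = 320 bits / 8.405e-08 s = 3.807 Gbps.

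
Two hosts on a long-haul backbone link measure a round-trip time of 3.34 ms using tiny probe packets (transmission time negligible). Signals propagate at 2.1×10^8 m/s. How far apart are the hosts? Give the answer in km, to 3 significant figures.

351 km

One-way propagation = RTT/2 = 1.67 ms.
d = s × t = 210000000 × 0.00167 = 351 km.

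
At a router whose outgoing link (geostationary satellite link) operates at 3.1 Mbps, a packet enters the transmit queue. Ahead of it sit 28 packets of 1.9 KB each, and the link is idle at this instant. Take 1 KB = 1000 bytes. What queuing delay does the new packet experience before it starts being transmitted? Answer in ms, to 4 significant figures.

137.3 ms

Each queued packet: L/R = 15200/3100000 = 4.90323 ms.
28 queued → 137.29 ms.
Queuing delay = 137.3 ms.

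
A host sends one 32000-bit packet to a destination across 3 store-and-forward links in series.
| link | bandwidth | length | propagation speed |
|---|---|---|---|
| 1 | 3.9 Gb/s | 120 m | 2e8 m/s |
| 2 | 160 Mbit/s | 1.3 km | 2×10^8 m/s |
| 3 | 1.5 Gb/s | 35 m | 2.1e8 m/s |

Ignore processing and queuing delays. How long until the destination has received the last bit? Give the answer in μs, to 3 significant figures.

237 μs

Transmission delays (L/R per hop): 8.20513, 200, 21.3333 μs; sum = 229.538 μs.
Propagation delays (d/s per hop): 0.6, 6.5, 0.166667 μs; sum = 7.26667 μs.
End-to-end = 237 μs.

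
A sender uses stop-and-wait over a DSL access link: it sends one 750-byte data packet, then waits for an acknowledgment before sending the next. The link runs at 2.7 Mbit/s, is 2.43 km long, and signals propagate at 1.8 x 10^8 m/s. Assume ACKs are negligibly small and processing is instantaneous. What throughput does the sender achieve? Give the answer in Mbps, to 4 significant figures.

2.668 Mbps

t_tx = L/R = 6000/2700000 = 0.00222222 s.
t_prop = 2430/180000000 = 1.35e-05 s; RTT = 2.7e-05 s.
Cycle = t_tx + RTT = 0.00224922 s.
Throughput = L / cycle = 6000 / 0.00224922 = 2.668 Mbps.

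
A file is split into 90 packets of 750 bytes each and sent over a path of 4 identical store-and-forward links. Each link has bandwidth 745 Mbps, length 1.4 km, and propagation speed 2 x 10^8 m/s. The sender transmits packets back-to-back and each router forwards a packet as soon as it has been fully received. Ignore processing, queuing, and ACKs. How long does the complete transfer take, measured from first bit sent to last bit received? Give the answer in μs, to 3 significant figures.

Per-hop transmission t_tx = L/R = 6000/745000000 = 8.05369 μs.
Per-hop propagation t_prop = 1400/200000000 = 7 μs.
Pipeline fill: first packet needs 4·t_tx to clear all hops; remaining 89 packets each add one t_tx.
Total = (4+90-1)·t_tx + 4·t_prop = 93·8.05369 + 4·7 = 777 μs.

777 μs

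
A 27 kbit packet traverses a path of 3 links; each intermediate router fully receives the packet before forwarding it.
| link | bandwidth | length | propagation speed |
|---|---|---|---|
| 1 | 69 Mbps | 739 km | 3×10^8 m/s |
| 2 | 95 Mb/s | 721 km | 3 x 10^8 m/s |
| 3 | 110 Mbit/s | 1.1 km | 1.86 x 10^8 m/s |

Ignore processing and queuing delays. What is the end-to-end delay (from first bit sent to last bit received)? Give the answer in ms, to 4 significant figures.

5.794 ms

L = 27000 bits.
Transmission delays (L/R per hop): 0.391304, 0.284211, 0.245455 ms; sum = 0.920969 ms.
Propagation delays (d/s per hop): 2.46333, 2.40333, 0.00591398 ms; sum = 4.87258 ms.
End-to-end = 5.794 ms.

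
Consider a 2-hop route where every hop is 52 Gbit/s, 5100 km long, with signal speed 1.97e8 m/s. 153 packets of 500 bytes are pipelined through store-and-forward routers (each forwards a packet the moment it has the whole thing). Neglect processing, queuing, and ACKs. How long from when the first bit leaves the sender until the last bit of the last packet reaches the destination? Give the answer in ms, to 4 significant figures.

Per-hop transmission t_tx = L/R = 4000/52000000000 = 7.69231e-05 ms.
Per-hop propagation t_prop = 5100000/197000000 = 25.8883 ms.
Pipeline fill: first packet needs 2·t_tx to clear all hops; remaining 152 packets each add one t_tx.
Total = (2+153-1)·t_tx + 2·t_prop = 154·7.69231e-05 + 2·25.8883 = 51.79 ms.

51.79 ms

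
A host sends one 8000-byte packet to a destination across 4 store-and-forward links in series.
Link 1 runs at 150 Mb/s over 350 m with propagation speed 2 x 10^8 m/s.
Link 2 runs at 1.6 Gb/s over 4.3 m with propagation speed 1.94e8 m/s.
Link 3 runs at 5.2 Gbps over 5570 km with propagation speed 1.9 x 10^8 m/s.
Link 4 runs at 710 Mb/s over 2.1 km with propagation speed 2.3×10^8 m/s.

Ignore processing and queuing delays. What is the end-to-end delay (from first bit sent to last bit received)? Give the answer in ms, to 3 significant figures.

29.9 ms

L = 8000 × 8 = 64000 bits.
Transmission delays (L/R per hop): 0.426667, 0.04, 0.0123077, 0.0901408 ms; sum = 0.569115 ms.
Propagation delays (d/s per hop): 0.00175, 2.21649e-05, 29.3158, 0.00913043 ms; sum = 29.3267 ms.
End-to-end = 29.9 ms.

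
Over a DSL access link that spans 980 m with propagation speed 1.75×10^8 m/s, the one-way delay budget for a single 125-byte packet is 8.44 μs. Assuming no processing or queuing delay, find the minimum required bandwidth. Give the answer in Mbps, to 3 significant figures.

L = 1000 bits.
Propagation delay = 980 / 175000000 = 5.6 μs.
Transmission budget = 8.44 − 5.6 = 2.84 μs.
R ≥ L / t_tx = 1000 bits / 2.84e-06 s = 352 Mbps.

352 Mbps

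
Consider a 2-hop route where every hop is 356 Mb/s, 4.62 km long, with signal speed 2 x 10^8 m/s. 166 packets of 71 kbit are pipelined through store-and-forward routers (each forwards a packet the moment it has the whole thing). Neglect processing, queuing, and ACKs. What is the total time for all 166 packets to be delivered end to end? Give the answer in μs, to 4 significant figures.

33350 μs

Per-hop transmission t_tx = L/R = 71000/356000000 = 199.438 μs.
Per-hop propagation t_prop = 4620/200000000 = 23.1 μs.
Pipeline fill: first packet needs 2·t_tx to clear all hops; remaining 165 packets each add one t_tx.
Total = (2+166-1)·t_tx + 2·t_prop = 167·199.438 + 2·23.1 = 33350 μs.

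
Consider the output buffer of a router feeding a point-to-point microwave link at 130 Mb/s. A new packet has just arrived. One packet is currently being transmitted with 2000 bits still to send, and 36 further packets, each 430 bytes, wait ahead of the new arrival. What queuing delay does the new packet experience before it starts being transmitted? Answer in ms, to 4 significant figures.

0.9680 ms

Each queued packet: L/R = 3440/130000000 = 0.0264615 ms.
36 queued → 0.952615 ms.
Plus remaining 2000 bits of current packet: 0.0153846 ms.
Queuing delay = 0.9680 ms.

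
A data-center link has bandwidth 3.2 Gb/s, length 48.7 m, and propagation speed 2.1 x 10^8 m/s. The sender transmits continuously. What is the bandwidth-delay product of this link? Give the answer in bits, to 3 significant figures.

742 bits

Propagation delay = 48.7 / 210000000 = 2.31905e-07 s.
BDP = R × t_prop = 3200000000 × 2.31905e-07 = 742.095 bits.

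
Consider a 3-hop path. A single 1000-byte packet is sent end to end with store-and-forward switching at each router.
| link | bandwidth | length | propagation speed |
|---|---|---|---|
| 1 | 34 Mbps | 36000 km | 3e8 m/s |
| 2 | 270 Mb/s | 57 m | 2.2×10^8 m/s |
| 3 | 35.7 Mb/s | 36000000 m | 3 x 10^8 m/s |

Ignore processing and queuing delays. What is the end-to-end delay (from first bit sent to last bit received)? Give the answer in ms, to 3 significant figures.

L = 1000 × 8 = 8000 bits.
Transmission delays (L/R per hop): 0.235294, 0.0296296, 0.22409 ms; sum = 0.489013 ms.
Propagation delays (d/s per hop): 120, 0.000259091, 120 ms; sum = 240 ms.
End-to-end = 240 ms.

240 ms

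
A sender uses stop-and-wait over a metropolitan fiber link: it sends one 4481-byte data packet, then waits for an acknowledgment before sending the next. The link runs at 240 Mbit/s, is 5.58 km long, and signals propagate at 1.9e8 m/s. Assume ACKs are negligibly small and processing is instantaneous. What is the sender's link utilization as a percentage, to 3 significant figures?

t_tx = L/R = 35848/240000000 = 0.000149367 s.
t_prop = 5580/190000000 = 2.93684e-05 s; RTT = 5.87368e-05 s.
Cycle = t_tx + RTT = 0.000208104 s.
Utilization = t_tx / cycle = 0.000149367/0.000208104 = 71.8 %.

71.8 %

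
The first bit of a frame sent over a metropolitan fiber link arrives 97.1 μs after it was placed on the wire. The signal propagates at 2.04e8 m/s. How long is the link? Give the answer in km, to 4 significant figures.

d = s × t_prop = 204000000 × 9.71e-05 = 19.81 km.

19.81 km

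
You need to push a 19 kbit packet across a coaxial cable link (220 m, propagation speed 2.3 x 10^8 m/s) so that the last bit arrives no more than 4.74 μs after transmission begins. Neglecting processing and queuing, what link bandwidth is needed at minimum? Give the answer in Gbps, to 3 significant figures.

Propagation delay = 220 / 2.3e+08 = 0.956522 μs.
Transmission budget = 4.74 − 0.956522 = 3.78348 μs.
R ≥ L / t_tx = 19000 bits / 3.78348e-06 s = 5.02 Gbps.

5.02 Gbps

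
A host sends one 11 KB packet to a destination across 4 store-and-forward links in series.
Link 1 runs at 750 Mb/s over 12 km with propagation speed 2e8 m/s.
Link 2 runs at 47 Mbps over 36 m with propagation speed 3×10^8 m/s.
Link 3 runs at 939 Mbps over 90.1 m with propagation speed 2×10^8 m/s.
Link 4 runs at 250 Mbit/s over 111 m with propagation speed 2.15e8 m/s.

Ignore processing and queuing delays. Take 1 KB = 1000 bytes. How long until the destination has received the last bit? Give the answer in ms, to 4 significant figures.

2.496 ms

L = 88000 bits.
Transmission delays (L/R per hop): 0.117333, 1.87234, 0.0937167, 0.352 ms; sum = 2.43539 ms.
Propagation delays (d/s per hop): 0.06, 0.00012, 0.0004505, 0.000516279 ms; sum = 0.0610868 ms.
End-to-end = 2.496 ms.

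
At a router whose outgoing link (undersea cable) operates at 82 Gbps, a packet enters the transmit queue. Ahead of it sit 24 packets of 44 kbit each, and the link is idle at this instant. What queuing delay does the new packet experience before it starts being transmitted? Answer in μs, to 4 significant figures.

Each queued packet: L/R = 44000/82000000000 = 0.536585 μs.
24 queued → 12.878 μs.
Queuing delay = 12.88 μs.

12.88 μs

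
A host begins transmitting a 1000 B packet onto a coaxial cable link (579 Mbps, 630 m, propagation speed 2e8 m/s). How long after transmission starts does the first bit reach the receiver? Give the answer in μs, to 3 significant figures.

3.15 μs

First bit experiences only propagation delay: d/s = 630/200000000 = 3.15 μs.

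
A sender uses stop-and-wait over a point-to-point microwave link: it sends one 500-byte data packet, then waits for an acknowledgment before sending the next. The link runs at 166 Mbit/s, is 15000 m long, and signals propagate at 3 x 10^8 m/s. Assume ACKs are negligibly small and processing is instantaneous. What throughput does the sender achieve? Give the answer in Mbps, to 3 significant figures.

t_tx = L/R = 4000/166000000 = 2.40964e-05 s.
t_prop = 15000/300000000 = 5e-05 s; RTT = 0.0001 s.
Cycle = t_tx + RTT = 0.000124096 s.
Throughput = L / cycle = 4000 / 0.000124096 = 32.2 Mbps.

32.2 Mbps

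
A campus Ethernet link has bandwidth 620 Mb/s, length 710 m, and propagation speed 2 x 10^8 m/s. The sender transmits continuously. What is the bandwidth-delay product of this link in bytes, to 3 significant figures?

275 bytes

Propagation delay = 710 / 200000000 = 3.55e-06 s.
BDP = R × t_prop = 620000000 × 3.55e-06 = 2201 bits.
In bytes: 2201/8 = 275 bytes.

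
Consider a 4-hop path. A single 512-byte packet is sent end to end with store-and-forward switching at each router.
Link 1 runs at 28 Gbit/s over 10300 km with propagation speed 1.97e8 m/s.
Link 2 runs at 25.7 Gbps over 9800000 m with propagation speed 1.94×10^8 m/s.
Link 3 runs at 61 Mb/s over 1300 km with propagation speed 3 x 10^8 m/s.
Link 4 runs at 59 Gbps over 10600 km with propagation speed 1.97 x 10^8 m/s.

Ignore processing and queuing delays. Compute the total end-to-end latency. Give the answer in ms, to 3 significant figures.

L = 512 × 8 = 4096 bits.
Transmission delays (L/R per hop): 0.000146286, 0.000159377, 0.0671475, 6.94237e-05 ms; sum = 0.0675226 ms.
Propagation delays (d/s per hop): 52.2843, 50.5155, 4.33333, 53.8071 ms; sum = 160.94 ms.
End-to-end = 161 ms.

161 ms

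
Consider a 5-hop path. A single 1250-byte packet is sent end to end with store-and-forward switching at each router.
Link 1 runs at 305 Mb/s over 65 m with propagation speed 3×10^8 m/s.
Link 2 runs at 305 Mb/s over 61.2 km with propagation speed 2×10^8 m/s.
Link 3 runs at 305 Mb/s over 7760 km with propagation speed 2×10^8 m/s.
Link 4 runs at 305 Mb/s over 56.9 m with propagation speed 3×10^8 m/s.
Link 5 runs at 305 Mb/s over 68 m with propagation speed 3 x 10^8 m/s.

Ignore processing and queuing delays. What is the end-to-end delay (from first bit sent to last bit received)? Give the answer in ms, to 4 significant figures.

39.27 ms

L = 1250 × 8 = 10000 bits.
Transmission delay per hop = L/R = 10000/305000000 = 0.0327869 ms; 5 hops → 0.163934 ms.
Propagation delays (d/s per hop): 0.000216667, 0.306, 38.8, 0.000189667, 0.000226667 ms; sum = 39.1066 ms.
End-to-end = 39.27 ms.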